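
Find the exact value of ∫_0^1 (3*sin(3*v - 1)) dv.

-cos(2) + cos(1)

Let u = 3*v - 1, so du = 3 dv. When v = 0, u = -1; when v = 1, u = 2.
The integral becomes ∫ sin(u) du from -1 to 2, with antiderivative -cos(u).
Back in v: F(v) = -cos(3*v - 1).
Then F(1) - F(0) = (-cos(2)) - (-cos(1)) = -cos(2) + cos(1).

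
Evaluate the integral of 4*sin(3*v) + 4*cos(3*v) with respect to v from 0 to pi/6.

8/3

An antiderivative is F(v) = 4*sin(3*v)/3 - 4*cos(3*v)/3.
Then F(pi/6) - F(0) = (4/3) - (-4/3) = 8/3.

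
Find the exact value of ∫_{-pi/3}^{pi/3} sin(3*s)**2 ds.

pi/3

Use the identity sin^2(3*s) = (1 - cos(6*s))/2.
An antiderivative is F(s) = s/2 - sin(6*s)/12.
Then F(pi/3) - F(-pi/3) = (pi/6) - (-pi/6) = pi/3.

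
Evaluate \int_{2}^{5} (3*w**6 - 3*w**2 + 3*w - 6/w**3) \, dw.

By the power rule, an antiderivative is F(w) = 3*w**7/7 - w**3 + 3*w**2/2 + 3/w**2.
Then F(5) - F(2) = (11688167/350) - (1501/28) = 23338809/700.

23338809/700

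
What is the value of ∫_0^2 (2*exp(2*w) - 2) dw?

-5 + exp(4)

An antiderivative is F(w) = exp(2*w) - 2*w.
Then F(2) - F(0) = (-4 + exp(4)) - (1) = -5 + exp(4).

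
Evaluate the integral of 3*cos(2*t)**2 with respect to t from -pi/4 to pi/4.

3*pi/4

Use the identity cos^2(2*t) = (1 + cos(4*t))/2.
An antiderivative is F(t) = 3*t/2 + 3*sin(4*t)/8.
Then F(pi/4) - F(-pi/4) = (3*pi/8) - (-3*pi/8) = 3*pi/4.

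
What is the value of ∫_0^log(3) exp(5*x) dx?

242/5

Let u = exp(x), so du = exp(x) dx. When x = 0, u = 1; when x = log(3), u = 3.
The integral becomes ∫ u**4 du from 1 to 3, with antiderivative u**5/5.
Back in x: F(x) = exp(5*x)/5.
Then F(log(3)) - F(0) = (243/5) - (1/5) = 242/5.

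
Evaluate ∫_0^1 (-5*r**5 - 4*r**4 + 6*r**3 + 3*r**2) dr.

By the power rule, an antiderivative is F(r) = -5*r**6/6 - 4*r**5/5 + 3*r**4/2 + r**3.
Then F(1) - F(0) = (13/15) - (0) = 13/15.

13/15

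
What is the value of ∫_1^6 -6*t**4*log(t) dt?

Integrate by parts once (u = ln t, dv = -6*t**4 dt).
An antiderivative is F(t) = -6*t**5*(5*log(t) - 1)/25.
Then F(6) - F(1) = (46656/25 - 46656*log(6)/5) - (6/25) = 1866 - 46656*log(6)/5.

1866 - 46656*log(6)/5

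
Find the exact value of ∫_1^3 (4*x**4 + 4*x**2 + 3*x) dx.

3604/15

By the power rule, an antiderivative is F(x) = 4*x**5/5 + 4*x**3/3 + 3*x**2/2.
Then F(3) - F(1) = (2439/10) - (109/30) = 3604/15.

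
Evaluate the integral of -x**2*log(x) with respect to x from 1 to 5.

Integrate by parts once (u = ln x, dv = -x**2 dx).
An antiderivative is F(x) = -x**3*(3*log(x) - 1)/9.
Then F(5) - F(1) = (125/9 - 125*log(5)/3) - (1/9) = 124/9 - 125*log(5)/3.

124/9 - 125*log(5)/3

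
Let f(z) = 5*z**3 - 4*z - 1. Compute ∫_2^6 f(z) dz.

1532

By the power rule, an antiderivative is F(z) = 5*z**4/4 - 2*z**2 - z.
Then F(6) - F(2) = (1542) - (10) = 1532.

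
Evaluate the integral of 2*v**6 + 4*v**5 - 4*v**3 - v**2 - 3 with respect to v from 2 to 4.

By the power rule, an antiderivative is F(v) = 2*v**7/7 + 2*v**6/3 - v**4 - v**3/3 - 3*v.
Then F(4) - F(2) = (149572/21) - (382/7) = 148426/21.

148426/21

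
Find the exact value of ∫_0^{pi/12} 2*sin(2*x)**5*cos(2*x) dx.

1/384

Let u = sin(2*x), so du = 2*cos(2*x) dx. When x = 0, u = 0; when x = pi/12, u = 1/2.
The integral becomes ∫ u**5 du from 0 to 1/2, with antiderivative u**6/6.
Back in x: F(x) = sin(2*x)**6/6.
Then F(pi/12) - F(0) = (1/384) - (0) = 1/384.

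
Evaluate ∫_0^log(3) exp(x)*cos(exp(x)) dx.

-sin(1) + sin(3)

Let u = exp(x), so du = exp(x) dx. When x = 0, u = 1; when x = log(3), u = 3.
The integral becomes ∫ cos(u) du from 1 to 3, with antiderivative sin(u).
Back in x: F(x) = sin(exp(x)).
Then F(log(3)) - F(0) = (sin(3)) - (sin(1)) = -sin(1) + sin(3).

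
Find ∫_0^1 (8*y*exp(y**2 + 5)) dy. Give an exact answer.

-4*(1 - exp(1))*exp(5)

Let u = y**2 + 5, so du = 2*y dy. When y = 0, u = 5; when y = 1, u = 6.
The integral becomes 4·∫ exp(u) du from 5 to 6, with antiderivative 4*exp(u).
Back in y: F(y) = 4*exp(y**2 + 5).
Then F(1) - F(0) = (4*exp(6)) - (4*exp(5)) = -4*(1 - exp(1))*exp(5).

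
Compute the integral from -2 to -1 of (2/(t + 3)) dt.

log(4)

An antiderivative is F(t) = 2*log(t + 3).
Then F(-1) - F(-2) = (log(4)) - (0) = log(4).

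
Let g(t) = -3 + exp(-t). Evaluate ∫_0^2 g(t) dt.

An antiderivative is F(t) = -3*t - exp(-t).
Then F(2) - F(0) = (-6 - exp(-2)) - (-1) = -5 - exp(-2).

-5 - exp(-2)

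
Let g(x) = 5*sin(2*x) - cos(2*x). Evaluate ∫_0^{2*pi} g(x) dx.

0

An antiderivative is F(x) = -sin(2*x)/2 - 5*cos(2*x)/2.
Then F(2*pi) - F(0) = (-5/2) - (-5/2) = 0.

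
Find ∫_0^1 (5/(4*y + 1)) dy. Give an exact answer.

5*log(5)/4

An antiderivative is F(y) = 5*log(4*y + 1)/4.
Then F(1) - F(0) = (5*log(5)/4) - (0) = 5*log(5)/4.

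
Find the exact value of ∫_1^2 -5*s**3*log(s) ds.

75/16 - 20*log(2)

Integrate by parts once (u = ln s, dv = -5*s**3 ds).
An antiderivative is F(s) = -5*s**4*(4*log(s) - 1)/16.
Then F(2) - F(1) = (5 - 20*log(2)) - (5/16) = 75/16 - 20*log(2).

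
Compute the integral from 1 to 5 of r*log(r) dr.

Integrate by parts once (u = ln r, dv = r dr).
An antiderivative is F(r) = r**2*(2*log(r) - 1)/4.
Then F(5) - F(1) = (-25/4 + 25*log(5)/2) - (-1/4) = -6 + 25*log(5)/2.

-6 + 25*log(5)/2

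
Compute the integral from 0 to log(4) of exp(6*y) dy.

Let u = exp(y), so du = exp(y) dy. When y = 0, u = 1; when y = log(4), u = 4.
The integral becomes ∫ u**5 du from 1 to 4, with antiderivative u**6/6.
Back in y: F(y) = exp(6*y)/6.
Then F(log(4)) - F(0) = (2048/3) - (1/6) = 1365/2.

1365/2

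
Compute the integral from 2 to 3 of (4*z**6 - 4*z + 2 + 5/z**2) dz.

By the power rule, an antiderivative is F(z) = 4*z**7/7 - 2*z**2 + 2*z - 5/z.
Then F(3) - F(2) = (25957/21) - (933/14) = 49115/42.

49115/42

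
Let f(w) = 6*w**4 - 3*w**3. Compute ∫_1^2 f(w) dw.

By the power rule, an antiderivative is F(w) = 6*w**5/5 - 3*w**4/4.
Then F(2) - F(1) = (132/5) - (9/20) = 519/20.

519/20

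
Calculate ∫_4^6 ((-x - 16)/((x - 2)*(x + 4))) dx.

-7*log(2) + 2*log(5)

Factor the denominator: x**2 + 2*x - 8 = (x + 4)(x - 2).
Partial fractions: (-x - 16)/((x - 2)*(x + 4)) = 2/(x + 4) - 3/(x - 2).
An antiderivative is F(x) = -3*log(x - 2) + 2*log(x + 4).
Then F(6) - F(4) = (log(25/16)) - (log(8)) = -7*log(2) + 2*log(5).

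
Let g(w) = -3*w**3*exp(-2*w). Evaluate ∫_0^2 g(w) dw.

Integrate by parts 3 times (u = w^3, dv = -3*exp(-2*w) dw).
An antiderivative is F(w) = (12*w**3 + 18*w**2 + 18*w + 9)*exp(-2*w)/8.
Then F(2) - F(0) = (213*exp(-4)/8) - (9/8) = -9/8 + 213*exp(-4)/8.

-9/8 + 213*exp(-4)/8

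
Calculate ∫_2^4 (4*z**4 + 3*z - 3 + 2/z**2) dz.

8061/10

By the power rule, an antiderivative is F(z) = 4*z**5/5 + 3*z**2/2 - 3*z - 2/z.
Then F(4) - F(2) = (8307/10) - (123/5) = 8061/10.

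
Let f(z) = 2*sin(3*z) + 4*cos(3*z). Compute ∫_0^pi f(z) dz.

An antiderivative is F(z) = 4*sin(3*z)/3 - 2*cos(3*z)/3.
Then F(pi) - F(0) = (2/3) - (-2/3) = 4/3.

4/3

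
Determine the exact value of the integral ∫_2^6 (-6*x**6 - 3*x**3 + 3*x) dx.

By the power rule, an antiderivative is F(x) = -6*x**7/7 - 3*x**4/4 + 3*x**2/2.
Then F(6) - F(2) = (-1686042/7) - (-810/7) = -1685232/7.

-1685232/7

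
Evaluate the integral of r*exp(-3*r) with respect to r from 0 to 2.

(-7 + exp(6))*exp(-6)/9

Integrate by parts once (u = r, dv = exp(-3*r) dr).
An antiderivative is F(r) = (-3*r - 1)*exp(-3*r)/9.
Then F(2) - F(0) = (-7*exp(-6)/9) - (-1/9) = (-7 + exp(6))*exp(-6)/9.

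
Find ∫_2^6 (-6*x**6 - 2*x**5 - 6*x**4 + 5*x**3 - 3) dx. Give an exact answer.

-27622444/105

By the power rule, an antiderivative is F(x) = -6*x**7/7 - x**6/3 - 6*x**5/5 + 5*x**4/4 - 3*x.
Then F(6) - F(2) = (-9212922/35) - (-16322/105) = -27622444/105.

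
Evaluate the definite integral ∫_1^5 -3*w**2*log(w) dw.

Integrate by parts once (u = ln w, dv = -3*w**2 dw).
An antiderivative is F(w) = -w**3*(3*log(w) - 1)/3.
Then F(5) - F(1) = (125/3 - 125*log(5)) - (1/3) = 124/3 - 125*log(5).

124/3 - 125*log(5)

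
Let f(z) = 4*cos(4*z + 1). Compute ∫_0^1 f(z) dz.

Let u = 4*z + 1, so du = 4 dz. When z = 0, u = 1; when z = 1, u = 5.
The integral becomes ∫ cos(u) du from 1 to 5, with antiderivative sin(u).
Back in z: F(z) = sin(4*z + 1).
Then F(1) - F(0) = (sin(5)) - (sin(1)) = sin(5) - sin(1).

sin(5) - sin(1)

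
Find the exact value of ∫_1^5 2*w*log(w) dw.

Integrate by parts once (u = ln w, dv = 2*w dw).
An antiderivative is F(w) = w**2*(2*log(w) - 1)/2.
Then F(5) - F(1) = (-25/2 + 25*log(5)) - (-1/2) = -12 + 25*log(5).

-12 + 25*log(5)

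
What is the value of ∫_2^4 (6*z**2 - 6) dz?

By the power rule, an antiderivative is F(z) = 2*z**3 - 6*z.
Then F(4) - F(2) = (104) - (4) = 100.

100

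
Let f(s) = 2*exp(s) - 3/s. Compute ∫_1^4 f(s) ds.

-2*exp(1) - 6*log(2) + 2*exp(4)

An antiderivative is F(s) = 2*exp(s) - 3*log(s).
Then F(4) - F(1) = (-log(64) + 2*exp(4)) - (2*exp(1)) = -2*exp(1) - 6*log(2) + 2*exp(4).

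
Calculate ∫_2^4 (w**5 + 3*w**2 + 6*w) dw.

764

By the power rule, an antiderivative is F(w) = w**6/6 + w**3 + 3*w**2.
Then F(4) - F(2) = (2384/3) - (92/3) = 764.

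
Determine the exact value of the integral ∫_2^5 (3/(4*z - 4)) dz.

An antiderivative is F(z) = 3*log(4*z - 4)/4.
Then F(5) - F(2) = (log(8)) - (3*log(2)/2) = 3*log(2)/2.

3*log(2)/2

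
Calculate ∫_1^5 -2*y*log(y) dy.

Integrate by parts once (u = ln y, dv = -2*y dy).
An antiderivative is F(y) = -y**2*(2*log(y) - 1)/2.
Then F(5) - F(1) = (25/2 - 25*log(5)) - (1/2) = 12 - 25*log(5).

12 - 25*log(5)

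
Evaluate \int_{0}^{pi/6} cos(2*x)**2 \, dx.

sqrt(3)/16 + pi/12

Use the identity cos^2(2*x) = (1 + cos(4*x))/2.
An antiderivative is F(x) = x/2 + sin(4*x)/8.
Then F(pi/6) - F(0) = (sqrt(3)/16 + pi/12) - (0) = sqrt(3)/16 + pi/12.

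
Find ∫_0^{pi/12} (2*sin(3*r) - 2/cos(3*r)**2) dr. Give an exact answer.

-sqrt(2)/3

An antiderivative is F(r) = -2*cos(3*r)/3 - 2*tan(3*r)/3.
Then F(pi/12) - F(0) = (-2/3 - sqrt(2)/3) - (-2/3) = -sqrt(2)/3.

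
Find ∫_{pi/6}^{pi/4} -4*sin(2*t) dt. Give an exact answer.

An antiderivative is F(t) = 2*cos(2*t).
Then F(pi/4) - F(pi/6) = (0) - (1) = -1.

-1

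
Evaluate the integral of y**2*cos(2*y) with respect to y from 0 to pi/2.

-pi/4

Integrate by parts twice (u = y^2, dv = cos(2*y) dy).
An antiderivative is F(y) = y**2*sin(2*y)/2 + y*cos(2*y)/2 - sin(2*y)/4.
Then F(pi/2) - F(0) = (-pi/4) - (0) = -pi/4.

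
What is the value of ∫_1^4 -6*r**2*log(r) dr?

42 - 256*log(2)

Integrate by parts once (u = ln r, dv = -6*r**2 dr).
An antiderivative is F(r) = -2*r**3*(3*log(r) - 1)/3.
Then F(4) - F(1) = (128/3 - 256*log(2)) - (2/3) = 42 - 256*log(2).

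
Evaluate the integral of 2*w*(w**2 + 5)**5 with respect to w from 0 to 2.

257908/3

Let u = w**2 + 5, so du = 2*w dw. When w = 0, u = 5; when w = 2, u = 9.
The integral becomes ∫ u**5 du from 5 to 9, with antiderivative u**6/6.
Back in w: F(w) = (w**2 + 5)**6/6.
Then F(2) - F(0) = (177147/2) - (15625/6) = 257908/3.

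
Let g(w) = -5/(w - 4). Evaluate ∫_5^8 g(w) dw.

-10*log(2)

An antiderivative is F(w) = -5*log(w - 4).
Then F(8) - F(5) = (-10*log(2)) - (0) = -10*log(2).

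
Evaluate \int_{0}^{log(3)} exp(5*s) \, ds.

Let u = exp(s), so du = exp(s) ds. When s = 0, u = 1; when s = log(3), u = 3.
The integral becomes ∫ u**4 du from 1 to 3, with antiderivative u**5/5.
Back in s: F(s) = exp(5*s)/5.
Then F(log(3)) - F(0) = (243/5) - (1/5) = 242/5.

242/5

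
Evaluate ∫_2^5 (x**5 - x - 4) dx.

By the power rule, an antiderivative is F(x) = x**6/6 - x**2/2 - 4*x.
Then F(5) - F(2) = (7715/3) - (2/3) = 2571.

2571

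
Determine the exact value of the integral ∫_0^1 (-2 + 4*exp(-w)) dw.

An antiderivative is F(w) = -2*w - 4*exp(-w).
Then F(1) - F(0) = (-2 - 4*exp(-1)) - (-4) = 2 - 4*exp(-1).

2 - 4*exp(-1)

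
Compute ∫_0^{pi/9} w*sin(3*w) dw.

Integrate by parts once (u = w, dv = sin(3*w) dw).
An antiderivative is F(w) = -w*cos(3*w)/3 + sin(3*w)/9.
Then F(pi/9) - F(0) = (-pi/54 + sqrt(3)/18) - (0) = -pi/54 + sqrt(3)/18.

-pi/54 + sqrt(3)/18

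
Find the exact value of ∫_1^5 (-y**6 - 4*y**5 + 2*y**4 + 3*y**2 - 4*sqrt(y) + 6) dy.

By the power rule, an antiderivative is F(y) = -y**7/7 - 2*y**6/3 + 2*y**5/5 - 8*y**(3/2)/3 + y**3 + 6*y.
Then F(5) - F(1) = (-423620/21 - 40*sqrt(5)/3) - (412/105) = -2118512/105 - 40*sqrt(5)/3.

-2118512/105 - 40*sqrt(5)/3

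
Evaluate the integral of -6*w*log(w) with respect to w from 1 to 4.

45/2 - 96*log(2)

Integrate by parts once (u = ln w, dv = -6*w dw).
An antiderivative is F(w) = -3*w**2*(2*log(w) - 1)/2.
Then F(4) - F(1) = (24 - 96*log(2)) - (3/2) = 45/2 - 96*log(2).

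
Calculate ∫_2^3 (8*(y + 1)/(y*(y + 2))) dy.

Factor the denominator: y**2 + 2*y = (y + 2)y.
Partial fractions: 8*(y + 1)/(y*(y + 2)) = 4/(y + 2) + 4/y.
An antiderivative is F(y) = 4*log(y) + 4*log(y + 2).
Then F(3) - F(2) = (4*log(3) + 4*log(5)) - (12*log(2)) = -12*log(2) + 4*log(3) + 4*log(5).

-12*log(2) + 4*log(3) + 4*log(5)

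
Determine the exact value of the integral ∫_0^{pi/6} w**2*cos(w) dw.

Integrate by parts twice (u = w^2, dv = cos(w) dw).
An antiderivative is F(w) = w**2*sin(w) + 2*w*cos(w) - 2*sin(w).
Then F(pi/6) - F(0) = (-1 + pi**2/72 + sqrt(3)*pi/6) - (0) = -1 + pi**2/72 + sqrt(3)*pi/6.

-1 + pi**2/72 + sqrt(3)*pi/6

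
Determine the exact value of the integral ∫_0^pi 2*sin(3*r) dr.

An antiderivative is F(r) = -2*cos(3*r)/3.
Then F(pi) - F(0) = (2/3) - (-2/3) = 4/3.

4/3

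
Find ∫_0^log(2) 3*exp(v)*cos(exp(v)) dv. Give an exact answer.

-3*sin(1) + 3*sin(2)

Let u = exp(v), so du = exp(v) dv. When v = 0, u = 1; when v = log(2), u = 2.
The integral becomes 3·∫ cos(u) du from 1 to 2, with antiderivative 3*sin(u).
Back in v: F(v) = 3*sin(exp(v)).
Then F(log(2)) - F(0) = (3*sin(2)) - (3*sin(1)) = -3*sin(1) + 3*sin(2).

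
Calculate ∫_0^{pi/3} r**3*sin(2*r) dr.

Integrate by parts 3 times (u = r^3, dv = sin(2*r) dr).
An antiderivative is F(r) = -r**3*cos(2*r)/2 + 3*r**2*sin(2*r)/4 + 3*r*cos(2*r)/4 - 3*sin(2*r)/8.
Then F(pi/3) - F(0) = (-pi/8 - 3*sqrt(3)/16 + pi**3/108 + sqrt(3)*pi**2/24) - (0) = -pi/8 - 3*sqrt(3)/16 + pi**3/108 + sqrt(3)*pi**2/24.

-pi/8 - 3*sqrt(3)/16 + pi**3/108 + sqrt(3)*pi**2/24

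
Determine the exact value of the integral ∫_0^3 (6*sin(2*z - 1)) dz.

-3*cos(5) + 3*cos(1)

Let u = 2*z - 1, so du = 2 dz. When z = 0, u = -1; when z = 3, u = 5.
The integral becomes 3·∫ sin(u) du from -1 to 5, with antiderivative -3*cos(u).
Back in z: F(z) = -3*cos(2*z - 1).
Then F(3) - F(0) = (-3*cos(5)) - (-3*cos(1)) = -3*cos(5) + 3*cos(1).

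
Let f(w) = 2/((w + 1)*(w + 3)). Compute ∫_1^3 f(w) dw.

Factor the denominator: w**2 + 4*w + 3 = (w + 3)(w + 1).
Partial fractions: 2/((w + 1)*(w + 3)) = -1/(w + 3) + 1/(w + 1).
An antiderivative is F(w) = log(w + 1) - log(w + 3).
Then F(3) - F(1) = (log(2/3)) - (-log(2)) = log(4/3).

log(4/3)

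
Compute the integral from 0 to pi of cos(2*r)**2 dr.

pi/2

Use the identity cos^2(2*r) = (1 + cos(4*r))/2.
An antiderivative is F(r) = r/2 + sin(4*r)/8.
Then F(pi) - F(0) = (pi/2) - (0) = pi/2.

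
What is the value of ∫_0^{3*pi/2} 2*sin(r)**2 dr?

3*pi/2

Use the identity sin^2(r) = (1 - cos(2*r))/2.
An antiderivative is F(r) = r - sin(2*r)/2.
Then F(3*pi/2) - F(0) = (3*pi/2) - (0) = 3*pi/2.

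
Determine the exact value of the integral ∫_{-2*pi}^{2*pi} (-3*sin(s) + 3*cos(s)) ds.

An antiderivative is F(s) = 3*sin(s) + 3*cos(s).
Then F(2*pi) - F(-2*pi) = (3) - (3) = 0.

0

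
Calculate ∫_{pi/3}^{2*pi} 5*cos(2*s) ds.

An antiderivative is F(s) = 5*sin(2*s)/2.
Then F(2*pi) - F(pi/3) = (0) - (5*sqrt(3)/4) = -5*sqrt(3)/4.

-5*sqrt(3)/4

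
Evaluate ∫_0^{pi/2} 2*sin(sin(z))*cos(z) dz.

2 - 2*cos(1)

Let u = sin(z), so du = cos(z) dz. When z = 0, u = 0; when z = pi/2, u = 1.
The integral becomes 2·∫ sin(u) du from 0 to 1, with antiderivative -2*cos(u).
Back in z: F(z) = -2*cos(sin(z)).
Then F(pi/2) - F(0) = (-2*cos(1)) - (-2) = 2 - 2*cos(1).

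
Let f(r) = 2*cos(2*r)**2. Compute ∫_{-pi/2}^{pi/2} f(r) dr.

pi

Use the identity cos^2(2*r) = (1 + cos(4*r))/2.
An antiderivative is F(r) = r + sin(4*r)/4.
Then F(pi/2) - F(-pi/2) = (pi/2) - (-pi/2) = pi.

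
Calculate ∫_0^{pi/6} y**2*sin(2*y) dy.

-1/8 - pi**2/144 + sqrt(3)*pi/24

Integrate by parts twice (u = y^2, dv = sin(2*y) dy).
An antiderivative is F(y) = -y**2*cos(2*y)/2 + y*sin(2*y)/2 + cos(2*y)/4.
Then F(pi/6) - F(0) = (-pi**2/144 + 1/8 + sqrt(3)*pi/24) - (1/4) = -1/8 - pi**2/144 + sqrt(3)*pi/24.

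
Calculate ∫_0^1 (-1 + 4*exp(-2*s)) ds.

An antiderivative is F(s) = -s - 2*exp(-2*s).
Then F(1) - F(0) = (-1 - 2*exp(-2)) - (-2) = 1 - 2*exp(-2).

1 - 2*exp(-2)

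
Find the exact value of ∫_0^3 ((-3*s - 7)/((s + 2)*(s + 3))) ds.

-log(10)

Factor the denominator: s**2 + 5*s + 6 = (s + 3)(s + 2).
Partial fractions: (-3*s - 7)/((s + 2)*(s + 3)) = -2/(s + 3) - 1/(s + 2).
An antiderivative is F(s) = -log(s + 2) - 2*log(s + 3).
Then F(3) - F(0) = (-2*log(3) - log(5) - 2*log(2)) - (-log(18)) = -log(10).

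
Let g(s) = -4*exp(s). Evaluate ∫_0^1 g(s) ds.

4 - 4*E

An antiderivative is F(s) = -4*exp(s).
Then F(1) - F(0) = (-4*E) - (-4) = 4 - 4*E.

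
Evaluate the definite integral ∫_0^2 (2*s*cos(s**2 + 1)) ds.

Let u = s**2 + 1, so du = 2*s ds. When s = 0, u = 1; when s = 2, u = 5.
The integral becomes ∫ cos(u) du from 1 to 5, with antiderivative sin(u).
Back in s: F(s) = sin(s**2 + 1).
Then F(2) - F(0) = (sin(5)) - (sin(1)) = sin(5) - sin(1).

sin(5) - sin(1)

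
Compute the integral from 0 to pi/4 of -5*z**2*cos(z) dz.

Integrate by parts twice (u = z^2, dv = -5*cos(z) dz).
An antiderivative is F(z) = -5*z**2*sin(z) - 10*z*cos(z) + 10*sin(z).
Then F(pi/4) - F(0) = (5*sqrt(2)*(-8*pi - pi**2 + 32)/32) - (0) = 5*sqrt(2)*(-8*pi - pi**2 + 32)/32.

5*sqrt(2)*(-8*pi - pi**2 + 32)/32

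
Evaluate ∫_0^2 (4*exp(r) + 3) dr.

2 + 4*exp(2)

An antiderivative is F(r) = 3*r + 4*exp(r).
Then F(2) - F(0) = (6 + 4*exp(2)) - (4) = 2 + 4*exp(2).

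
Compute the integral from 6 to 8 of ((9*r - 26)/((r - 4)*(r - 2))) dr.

log(2) + 4*log(3)

Factor the denominator: r**2 - 6*r + 8 = (r - 2)(r - 4).
Partial fractions: (9*r - 26)/((r - 4)*(r - 2)) = 4/(r - 2) + 5/(r - 4).
An antiderivative is F(r) = 5*log(r - 4) + 4*log(r - 2).
Then F(8) - F(6) = (4*log(3) + 14*log(2)) - (13*log(2)) = log(2) + 4*log(3).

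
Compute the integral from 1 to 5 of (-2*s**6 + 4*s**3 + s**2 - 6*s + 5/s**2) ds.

-456200/21

By the power rule, an antiderivative is F(s) = -2*s**7/7 + s**4 + s**3/3 - 3*s**2 - 5/s.
Then F(5) - F(1) = (-456346/21) - (-146/21) = -456200/21.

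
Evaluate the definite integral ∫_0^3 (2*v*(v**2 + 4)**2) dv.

Let u = v**2 + 4, so du = 2*v dv. When v = 0, u = 4; when v = 3, u = 13.
The integral becomes ∫ u**2 du from 4 to 13, with antiderivative u**3/3.
Back in v: F(v) = (v**2 + 4)**3/3.
Then F(3) - F(0) = (2197/3) - (64/3) = 711.

711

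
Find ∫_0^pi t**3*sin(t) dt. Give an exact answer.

pi*(-6 + pi**2)

Integrate by parts 3 times (u = t^3, dv = sin(t) dt).
An antiderivative is F(t) = -t**3*cos(t) + 3*t**2*sin(t) + 6*t*cos(t) - 6*sin(t).
Then F(pi) - F(0) = (pi*(-6 + pi**2)) - (0) = pi*(-6 + pi**2).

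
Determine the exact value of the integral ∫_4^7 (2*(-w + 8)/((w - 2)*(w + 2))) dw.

-5*log(3) + 2*log(2) + 3*log(5)

Factor the denominator: w**2 - 4 = (w + 2)(w - 2).
Partial fractions: 2*(-w + 8)/((w - 2)*(w + 2)) = -5/(w + 2) + 3/(w - 2).
An antiderivative is F(w) = 3*log(w - 2) - 5*log(w + 2).
Then F(7) - F(4) = (-10*log(3) + 3*log(5)) - (-5*log(3) - 2*log(2)) = -5*log(3) + 2*log(2) + 3*log(5).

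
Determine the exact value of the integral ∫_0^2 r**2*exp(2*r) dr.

-1/4 + 5*exp(4)/4

Integrate by parts twice (u = r^2, dv = exp(2*r) dr).
An antiderivative is F(r) = (2*r**2 - 2*r + 1)*exp(2*r)/4.
Then F(2) - F(0) = (5*exp(4)/4) - (1/4) = -1/4 + 5*exp(4)/4.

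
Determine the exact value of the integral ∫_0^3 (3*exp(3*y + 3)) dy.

-exp(3) + exp(12)

Let u = 3*y + 3, so du = 3 dy. When y = 0, u = 3; when y = 3, u = 12.
The integral becomes ∫ exp(u) du from 3 to 12, with antiderivative exp(u).
Back in y: F(y) = exp(3*y + 3).
Then F(3) - F(0) = (exp(12)) - (exp(3)) = -exp(3) + exp(12).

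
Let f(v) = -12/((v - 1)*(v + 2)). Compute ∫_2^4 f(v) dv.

-log(16)

Factor the denominator: v**2 + v - 2 = (v + 2)(v - 1).
Partial fractions: -12/((v - 1)*(v + 2)) = 4/(v + 2) - 4/(v - 1).
An antiderivative is F(v) = -4*log(v - 1) + 4*log(v + 2).
Then F(4) - F(2) = (log(16)) - (8*log(2)) = -log(16).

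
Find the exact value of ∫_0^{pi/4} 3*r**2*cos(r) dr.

Integrate by parts twice (u = r^2, dv = 3*cos(r) dr).
An antiderivative is F(r) = 3*r**2*sin(r) + 6*r*cos(r) - 6*sin(r).
Then F(pi/4) - F(0) = (3*sqrt(2)*(-32 + pi**2 + 8*pi)/32) - (0) = 3*sqrt(2)*(-32 + pi**2 + 8*pi)/32.

3*sqrt(2)*(-32 + pi**2 + 8*pi)/32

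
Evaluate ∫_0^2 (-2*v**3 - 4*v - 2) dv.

By the power rule, an antiderivative is F(v) = -v**4/2 - 2*v**2 - 2*v.
Then F(2) - F(0) = (-20) - (0) = -20.

-20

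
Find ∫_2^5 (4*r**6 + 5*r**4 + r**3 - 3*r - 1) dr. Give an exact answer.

By the power rule, an antiderivative is F(r) = 4*r**7/7 + r**5 + r**4/4 - 3*r**2/2 - r.
Then F(5) - F(2) = (1340685/28) - (708/7) = 1337853/28.

1337853/28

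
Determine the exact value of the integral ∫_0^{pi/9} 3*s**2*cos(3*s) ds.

Integrate by parts twice (u = s^2, dv = 3*cos(3*s) ds).
An antiderivative is F(s) = s**2*sin(3*s) + 2*s*cos(3*s)/3 - 2*sin(3*s)/9.
Then F(pi/9) - F(0) = (-sqrt(3)/9 + sqrt(3)*pi**2/162 + pi/27) - (0) = -sqrt(3)/9 + sqrt(3)*pi**2/162 + pi/27.

-sqrt(3)/9 + sqrt(3)*pi**2/162 + pi/27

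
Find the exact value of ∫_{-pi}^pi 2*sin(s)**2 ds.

2*pi

Use the identity sin^2(s) = (1 - cos(2*s))/2.
An antiderivative is F(s) = s - sin(2*s)/2.
Then F(pi) - F(-pi) = (pi) - (-pi) = 2*pi.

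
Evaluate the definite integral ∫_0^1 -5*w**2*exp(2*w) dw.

5/4 - 5*exp(2)/4

Integrate by parts twice (u = w^2, dv = -5*exp(2*w) dw).
An antiderivative is F(w) = (-10*w**2 + 10*w - 5)*exp(2*w)/4.
Then F(1) - F(0) = (-5*exp(2)/4) - (-5/4) = 5/4 - 5*exp(2)/4.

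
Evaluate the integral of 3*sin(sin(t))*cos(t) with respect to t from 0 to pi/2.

Let u = sin(t), so du = cos(t) dt. When t = 0, u = 0; when t = pi/2, u = 1.
The integral becomes 3·∫ sin(u) du from 0 to 1, with antiderivative -3*cos(u).
Back in t: F(t) = -3*cos(sin(t)).
Then F(pi/2) - F(0) = (-3*cos(1)) - (-3) = 3 - 3*cos(1).

3 - 3*cos(1)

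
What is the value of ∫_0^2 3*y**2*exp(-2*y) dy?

Integrate by parts twice (u = y^2, dv = 3*exp(-2*y) dy).
An antiderivative is F(y) = (-6*y**2 - 6*y - 3)*exp(-2*y)/4.
Then F(2) - F(0) = (-39*exp(-4)/4) - (-3/4) = 3/4 - 39*exp(-4)/4.

3/4 - 39*exp(-4)/4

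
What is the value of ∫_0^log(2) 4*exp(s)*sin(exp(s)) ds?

-4*cos(2) + 4*cos(1)

Let u = exp(s), so du = exp(s) ds. When s = 0, u = 1; when s = log(2), u = 2.
The integral becomes 4·∫ sin(u) du from 1 to 2, with antiderivative -4*cos(u).
Back in s: F(s) = -4*cos(exp(s)).
Then F(log(2)) - F(0) = (-4*cos(2)) - (-4*cos(1)) = -4*cos(2) + 4*cos(1).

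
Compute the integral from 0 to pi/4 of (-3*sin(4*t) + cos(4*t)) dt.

-3/2

An antiderivative is F(t) = sin(4*t)/4 + 3*cos(4*t)/4.
Then F(pi/4) - F(0) = (-3/4) - (3/4) = -3/2.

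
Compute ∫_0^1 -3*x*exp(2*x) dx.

Integrate by parts once (u = x, dv = -3*exp(2*x) dx).
An antiderivative is F(x) = (-6*x + 3)*exp(2*x)/4.
Then F(1) - F(0) = (-3*exp(2)/4) - (3/4) = -3*exp(2)/4 - 3/4.

-3*exp(2)/4 - 3/4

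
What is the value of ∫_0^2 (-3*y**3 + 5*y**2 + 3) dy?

By the power rule, an antiderivative is F(y) = -3*y**4/4 + 5*y**3/3 + 3*y.
Then F(2) - F(0) = (22/3) - (0) = 22/3.

22/3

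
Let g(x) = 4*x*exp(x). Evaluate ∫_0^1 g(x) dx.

4

Integrate by parts once (u = x, dv = 4*exp(x) dx).
An antiderivative is F(x) = (4*x - 4)*exp(x).
Then F(1) - F(0) = (0) - (-4) = 4.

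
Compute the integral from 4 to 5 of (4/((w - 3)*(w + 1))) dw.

Factor the denominator: w**2 - 2*w - 3 = (w + 1)(w - 3).
Partial fractions: 4/((w - 3)*(w + 1)) = -1/(w + 1) + 1/(w - 3).
An antiderivative is F(w) = log(w - 3) - log(w + 1).
Then F(5) - F(4) = (-log(3)) - (-log(5)) = log(5/3).

log(5/3)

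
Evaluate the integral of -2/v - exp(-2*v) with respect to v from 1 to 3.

(-4*exp(6)*log(3) - exp(4) + 1)*exp(-6)/2

An antiderivative is F(v) = -2*log(v) + exp(-2*v)/2.
Then F(3) - F(1) = (-2*log(3) + exp(-6)/2) - (exp(-2)/2) = (-4*exp(6)*log(3) - exp(4) + 1)*exp(-6)/2.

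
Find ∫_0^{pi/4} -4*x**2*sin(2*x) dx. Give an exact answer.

Integrate by parts twice (u = x^2, dv = -4*sin(2*x) dx).
An antiderivative is F(x) = 2*x**2*cos(2*x) - 2*x*sin(2*x) - cos(2*x).
Then F(pi/4) - F(0) = (-pi/2) - (-1) = 1 - pi/2.

1 - pi/2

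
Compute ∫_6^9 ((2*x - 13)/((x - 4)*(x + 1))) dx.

Factor the denominator: x**2 - 3*x - 4 = (x + 1)(x - 4).
Partial fractions: (2*x - 13)/((x - 4)*(x + 1)) = 3/(x + 1) - 1/(x - 4).
An antiderivative is F(x) = -log(x - 4) + 3*log(x + 1).
Then F(9) - F(6) = (3*log(2) + 2*log(5)) - (-log(2) + 3*log(7)) = -3*log(7) + 4*log(2) + 2*log(5).

-3*log(7) + 4*log(2) + 2*log(5)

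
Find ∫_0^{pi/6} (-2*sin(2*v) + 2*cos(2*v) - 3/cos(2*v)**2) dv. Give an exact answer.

-sqrt(3) - 1/2

An antiderivative is F(v) = sin(2*v) + cos(2*v) - 3*tan(2*v)/2.
Then F(pi/6) - F(0) = (1/2 - sqrt(3)) - (1) = -sqrt(3) - 1/2.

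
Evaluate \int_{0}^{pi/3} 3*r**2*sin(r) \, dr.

-3 - pi**2/6 + sqrt(3)*pi

Integrate by parts twice (u = r^2, dv = 3*sin(r) dr).
An antiderivative is F(r) = -3*r**2*cos(r) + 6*r*sin(r) + 6*cos(r).
Then F(pi/3) - F(0) = (-pi**2/6 + 3 + sqrt(3)*pi) - (6) = -3 - pi**2/6 + sqrt(3)*pi.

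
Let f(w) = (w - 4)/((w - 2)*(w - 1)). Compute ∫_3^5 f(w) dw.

Factor the denominator: w**2 - 3*w + 2 = (w - 1)(w - 2).
Partial fractions: (w - 4)/((w - 2)*(w - 1)) = 3/(w - 1) - 2/(w - 2).
An antiderivative is F(w) = -2*log(w - 2) + 3*log(w - 1).
Then F(5) - F(3) = (log(64/9)) - (log(8)) = log(8/9).

log(8/9)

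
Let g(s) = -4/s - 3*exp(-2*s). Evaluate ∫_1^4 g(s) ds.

-8*log(2) - 3*exp(-2)/2 + 3*exp(-8)/2

An antiderivative is F(s) = -4*log(s) + 3*exp(-2*s)/2.
Then F(4) - F(1) = (-8*log(2) + 3*exp(-8)/2) - (3*exp(-2)/2) = -8*log(2) - 3*exp(-2)/2 + 3*exp(-8)/2.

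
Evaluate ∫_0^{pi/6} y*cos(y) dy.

Integrate by parts once (u = y, dv = cos(y) dy).
An antiderivative is F(y) = y*sin(y) + cos(y).
Then F(pi/6) - F(0) = (pi/12 + sqrt(3)/2) - (1) = -1 + pi/12 + sqrt(3)/2.

-1 + pi/12 + sqrt(3)/2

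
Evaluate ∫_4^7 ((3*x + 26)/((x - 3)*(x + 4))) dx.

Factor the denominator: x**2 + x - 12 = (x + 4)(x - 3).
Partial fractions: (3*x + 26)/((x - 3)*(x + 4)) = -2/(x + 4) + 5/(x - 3).
An antiderivative is F(x) = 5*log(x - 3) - 2*log(x + 4).
Then F(7) - F(4) = (-2*log(11) + 10*log(2)) - (-log(64)) = -2*log(11) + 16*log(2).

-2*log(11) + 16*log(2)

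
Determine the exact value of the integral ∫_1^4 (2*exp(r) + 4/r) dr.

An antiderivative is F(r) = 2*exp(r) + 4*log(r).
Then F(4) - F(1) = (8*log(2) + 2*exp(4)) - (2*exp(1)) = -2*exp(1) + 8*log(2) + 2*exp(4).

-2*exp(1) + 8*log(2) + 2*exp(4)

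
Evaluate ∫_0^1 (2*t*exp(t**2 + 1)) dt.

Let u = t**2 + 1, so du = 2*t dt. When t = 0, u = 1; when t = 1, u = 2.
The integral becomes ∫ exp(u) du from 1 to 2, with antiderivative exp(u).
Back in t: F(t) = exp(t**2 + 1).
Then F(1) - F(0) = (exp(2)) - (exp(1)) = -exp(1) + exp(2).

-exp(1) + exp(2)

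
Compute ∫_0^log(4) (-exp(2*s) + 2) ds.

An antiderivative is F(s) = -exp(2*s)/2 + 2*s.
Then F(log(4)) - F(0) = (-8 + 4*log(2)) - (-1/2) = -15/2 + log(16).

-15/2 + log(16)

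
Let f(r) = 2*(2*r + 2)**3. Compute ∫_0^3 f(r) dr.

Let u = 2*r + 2, so du = 2 dr. When r = 0, u = 2; when r = 3, u = 8.
The integral becomes ∫ u**3 du from 2 to 8, with antiderivative u**4/4.
Back in r: F(r) = (2*r + 2)**4/4.
Then F(3) - F(0) = (1024) - (4) = 1020.

1020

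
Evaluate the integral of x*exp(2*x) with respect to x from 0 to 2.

1/4 + 3*exp(4)/4

Integrate by parts once (u = x, dv = exp(2*x) dx).
An antiderivative is F(x) = (2*x - 1)*exp(2*x)/4.
Then F(2) - F(0) = (3*exp(4)/4) - (-1/4) = 1/4 + 3*exp(4)/4.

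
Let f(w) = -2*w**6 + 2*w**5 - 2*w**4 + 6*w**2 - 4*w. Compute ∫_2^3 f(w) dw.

By the power rule, an antiderivative is F(w) = -2*w**7/7 + w**6/3 - 2*w**5/5 + 2*w**3 - 2*w**2.
Then F(3) - F(2) = (-15507/35) - (-2104/105) = -44417/105.

-44417/105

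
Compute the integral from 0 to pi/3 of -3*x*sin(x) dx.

Integrate by parts once (u = x, dv = -3*sin(x) dx).
An antiderivative is F(x) = 3*x*cos(x) - 3*sin(x).
Then F(pi/3) - F(0) = (-3*sqrt(3)/2 + pi/2) - (0) = -3*sqrt(3)/2 + pi/2.

-3*sqrt(3)/2 + pi/2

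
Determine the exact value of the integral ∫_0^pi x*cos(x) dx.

Integrate by parts once (u = x, dv = cos(x) dx).
An antiderivative is F(x) = x*sin(x) + cos(x).
Then F(pi) - F(0) = (-1) - (1) = -2.

-2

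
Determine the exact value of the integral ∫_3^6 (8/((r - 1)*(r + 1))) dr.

-4*log(7) + 4*log(2) + 4*log(5)

Factor the denominator: r**2 - 1 = (r + 1)(r - 1).
Partial fractions: 8/((r - 1)*(r + 1)) = -4/(r + 1) + 4/(r - 1).
An antiderivative is F(r) = 4*log(r - 1) - 4*log(r + 1).
Then F(6) - F(3) = (-4*log(7) + 4*log(5)) - (-log(16)) = -4*log(7) + 4*log(2) + 4*log(5).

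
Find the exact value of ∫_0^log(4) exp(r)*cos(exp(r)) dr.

-sin(1) + sin(4)

Let u = exp(r), so du = exp(r) dr. When r = 0, u = 1; when r = log(4), u = 4.
The integral becomes ∫ cos(u) du from 1 to 4, with antiderivative sin(u).
Back in r: F(r) = sin(exp(r)).
Then F(log(4)) - F(0) = (sin(4)) - (sin(1)) = -sin(1) + sin(4).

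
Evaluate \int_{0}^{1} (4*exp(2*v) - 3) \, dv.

-5 + 2*exp(2)

An antiderivative is F(v) = 2*exp(2*v) - 3*v.
Then F(1) - F(0) = (-3 + 2*exp(2)) - (2) = -5 + 2*exp(2).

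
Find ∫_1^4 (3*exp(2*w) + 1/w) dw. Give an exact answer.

-3*exp(2)/2 + log(4) + 3*exp(8)/2

An antiderivative is F(w) = 3*exp(2*w)/2 + log(w).
Then F(4) - F(1) = (log(4) + 3*exp(8)/2) - (3*exp(2)/2) = -3*exp(2)/2 + log(4) + 3*exp(8)/2.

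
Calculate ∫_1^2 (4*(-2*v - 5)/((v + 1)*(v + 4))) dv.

-8*log(3) + 4*log(5)

Factor the denominator: v**2 + 5*v + 4 = (v + 4)(v + 1).
Partial fractions: 4*(-2*v - 5)/((v + 1)*(v + 4)) = -4/(v + 4) - 4/(v + 1).
An antiderivative is F(v) = -4*log(v + 1) - 4*log(v + 4).
Then F(2) - F(1) = (-8*log(3) - 4*log(2)) - (-4*log(5) - 4*log(2)) = -8*log(3) + 4*log(5).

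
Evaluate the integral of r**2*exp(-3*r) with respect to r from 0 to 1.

Integrate by parts twice (u = r^2, dv = exp(-3*r) dr).
An antiderivative is F(r) = (-9*r**2 - 6*r - 2)*exp(-3*r)/27.
Then F(1) - F(0) = (-17*exp(-3)/27) - (-2/27) = 2/27 - 17*exp(-3)/27.

2/27 - 17*exp(-3)/27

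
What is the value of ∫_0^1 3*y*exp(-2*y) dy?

3/4 - 9*exp(-2)/4

Integrate by parts once (u = y, dv = 3*exp(-2*y) dy).
An antiderivative is F(y) = (-6*y - 3)*exp(-2*y)/4.
Then F(1) - F(0) = (-9*exp(-2)/4) - (-3/4) = 3/4 - 9*exp(-2)/4.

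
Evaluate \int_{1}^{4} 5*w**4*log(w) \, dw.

Integrate by parts once (u = ln w, dv = 5*w**4 dw).
An antiderivative is F(w) = w**5*(5*log(w) - 1)/5.
Then F(4) - F(1) = (-1024/5 + 2048*log(2)) - (-1/5) = -1023/5 + 2048*log(2).

-1023/5 + 2048*log(2)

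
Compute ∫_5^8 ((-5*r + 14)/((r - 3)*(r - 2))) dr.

-log(40)

Factor the denominator: r**2 - 5*r + 6 = (r - 2)(r - 3).
Partial fractions: (-5*r + 14)/((r - 3)*(r - 2)) = -4/(r - 2) - 1/(r - 3).
An antiderivative is F(r) = -log(r - 3) - 4*log(r - 2).
Then F(8) - F(5) = (-4*log(3) - 4*log(2) - log(5)) - (-4*log(3) - log(2)) = -log(40).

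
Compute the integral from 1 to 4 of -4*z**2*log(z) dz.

Integrate by parts once (u = ln z, dv = -4*z**2 dz).
An antiderivative is F(z) = -4*z**3*(3*log(z) - 1)/9.
Then F(4) - F(1) = (256/9 - 512*log(2)/3) - (4/9) = 28 - 512*log(2)/3.

28 - 512*log(2)/3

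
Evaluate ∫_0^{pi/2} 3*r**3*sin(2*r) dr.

Integrate by parts 3 times (u = r^3, dv = 3*sin(2*r) dr).
An antiderivative is F(r) = -3*r**3*cos(2*r)/2 + 9*r**2*sin(2*r)/4 + 9*r*cos(2*r)/4 - 9*sin(2*r)/8.
Then F(pi/2) - F(0) = (3*pi*(-6 + pi**2)/16) - (0) = 3*pi*(-6 + pi**2)/16.

3*pi*(-6 + pi**2)/16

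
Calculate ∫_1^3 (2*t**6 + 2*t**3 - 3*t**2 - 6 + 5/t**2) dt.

13228/21

By the power rule, an antiderivative is F(t) = 2*t**7/7 + t**4/2 - t**3 - 6*t - 5/t.
Then F(3) - F(1) = (25985/42) - (-157/14) = 13228/21.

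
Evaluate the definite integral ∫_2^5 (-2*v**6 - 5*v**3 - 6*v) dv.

By the power rule, an antiderivative is F(v) = -2*v**7/7 - 5*v**4/4 - 3*v**2.
Then F(5) - F(2) = (-648975/28) - (-480/7) = -647055/28.

-647055/28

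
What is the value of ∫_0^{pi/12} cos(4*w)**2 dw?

Use the identity cos^2(4*w) = (1 + cos(8*w))/2.
An antiderivative is F(w) = w/2 + sin(8*w)/16.
Then F(pi/12) - F(0) = (sqrt(3)/32 + pi/24) - (0) = sqrt(3)/32 + pi/24.

sqrt(3)/32 + pi/24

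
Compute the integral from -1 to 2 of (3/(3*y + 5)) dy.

log(11/2)

An antiderivative is F(y) = log(3*y + 5).
Then F(2) - F(-1) = (log(11)) - (log(2)) = log(11/2).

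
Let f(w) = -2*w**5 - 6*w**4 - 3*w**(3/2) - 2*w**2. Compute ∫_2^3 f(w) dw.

By the power rule, an antiderivative is F(w) = -w**6/3 - 6*w**(5/2)/5 - 6*w**5/5 - 2*w**3/3.
Then F(3) - F(2) = (-2763/5 - 54*sqrt(3)/5) - (-976/15 - 24*sqrt(2)/5) = -7313/15 - 54*sqrt(3)/5 + 24*sqrt(2)/5.

-7313/15 - 54*sqrt(3)/5 + 24*sqrt(2)/5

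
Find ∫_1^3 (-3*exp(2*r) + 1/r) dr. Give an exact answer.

-3*exp(6)/2 + log(3) + 3*exp(2)/2

An antiderivative is F(r) = -3*exp(2*r)/2 + log(r).
Then F(3) - F(1) = (-3*exp(6)/2 + log(3)) - (-3*exp(2)/2) = -3*exp(6)/2 + log(3) + 3*exp(2)/2.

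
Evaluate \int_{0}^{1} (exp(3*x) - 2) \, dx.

An antiderivative is F(x) = exp(3*x)/3 - 2*x.
Then F(1) - F(0) = (-2 + exp(3)/3) - (1/3) = -7/3 + exp(3)/3.

-7/3 + exp(3)/3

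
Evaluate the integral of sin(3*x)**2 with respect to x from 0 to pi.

pi/2

Use the identity sin^2(3*x) = (1 - cos(6*x))/2.
An antiderivative is F(x) = x/2 - sin(6*x)/12.
Then F(pi) - F(0) = (pi/2) - (0) = pi/2.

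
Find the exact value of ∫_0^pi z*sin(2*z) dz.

Integrate by parts once (u = z, dv = sin(2*z) dz).
An antiderivative is F(z) = -z*cos(2*z)/2 + sin(2*z)/4.
Then F(pi) - F(0) = (-pi/2) - (0) = -pi/2.

-pi/2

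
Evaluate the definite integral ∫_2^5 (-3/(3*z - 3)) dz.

An antiderivative is F(z) = -log(3*z - 3).
Then F(5) - F(2) = (-log(12)) - (-log(3)) = -log(4).

-log(4)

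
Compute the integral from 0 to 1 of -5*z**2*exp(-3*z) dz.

-10/27 + 85*exp(-3)/27

Integrate by parts twice (u = z^2, dv = -5*exp(-3*z) dz).
An antiderivative is F(z) = (45*z**2 + 30*z + 10)*exp(-3*z)/27.
Then F(1) - F(0) = (85*exp(-3)/27) - (10/27) = -10/27 + 85*exp(-3)/27.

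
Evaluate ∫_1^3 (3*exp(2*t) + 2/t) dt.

-3*exp(2)/2 + log(9) + 3*exp(6)/2

An antiderivative is F(t) = 3*exp(2*t)/2 + 2*log(t).
Then F(3) - F(1) = (log(9) + 3*exp(6)/2) - (3*exp(2)/2) = -3*exp(2)/2 + log(9) + 3*exp(6)/2.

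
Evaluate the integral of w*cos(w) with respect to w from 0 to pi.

Integrate by parts once (u = w, dv = cos(w) dw).
An antiderivative is F(w) = w*sin(w) + cos(w).
Then F(pi) - F(0) = (-1) - (1) = -2.

-2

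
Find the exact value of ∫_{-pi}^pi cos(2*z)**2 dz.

Use the identity cos^2(2*z) = (1 + cos(4*z))/2.
An antiderivative is F(z) = z/2 + sin(4*z)/8.
Then F(pi) - F(-pi) = (pi/2) - (-pi/2) = pi.

pi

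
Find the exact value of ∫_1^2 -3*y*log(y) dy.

9/4 - log(64)

Integrate by parts once (u = ln y, dv = -3*y dy).
An antiderivative is F(y) = -3*y**2*(2*log(y) - 1)/4.
Then F(2) - F(1) = (3 - log(64)) - (3/4) = 9/4 - log(64).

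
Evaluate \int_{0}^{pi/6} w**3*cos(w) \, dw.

-3*sqrt(3) - pi/2 + pi**3/432 + sqrt(3)*pi**2/24 + 6

Integrate by parts 3 times (u = w^3, dv = cos(w) dw).
An antiderivative is F(w) = w**3*sin(w) + 3*w**2*cos(w) - 6*w*sin(w) - 6*cos(w).
Then F(pi/6) - F(0) = (-3*sqrt(3) - pi/2 + pi**3/432 + sqrt(3)*pi**2/24) - (-6) = -3*sqrt(3) - pi/2 + pi**3/432 + sqrt(3)*pi**2/24 + 6.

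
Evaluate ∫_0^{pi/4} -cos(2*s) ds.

-1/2

An antiderivative is F(s) = -sin(2*s)/2.
Then F(pi/4) - F(0) = (-1/2) - (0) = -1/2.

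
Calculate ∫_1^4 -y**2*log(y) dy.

Integrate by parts once (u = ln y, dv = -y**2 dy).
An antiderivative is F(y) = -y**3*(3*log(y) - 1)/9.
Then F(4) - F(1) = (64/9 - 128*log(2)/3) - (1/9) = 7 - 128*log(2)/3.

7 - 128*log(2)/3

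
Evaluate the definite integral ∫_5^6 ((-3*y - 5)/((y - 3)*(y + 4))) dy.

log(2/5)

Factor the denominator: y**2 + y - 12 = (y + 4)(y - 3).
Partial fractions: (-3*y - 5)/((y - 3)*(y + 4)) = -1/(y + 4) - 2/(y - 3).
An antiderivative is F(y) = -2*log(y - 3) - log(y + 4).
Then F(6) - F(5) = (-log(90)) - (-log(36)) = log(2/5).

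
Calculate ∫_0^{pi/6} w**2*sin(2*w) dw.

Integrate by parts twice (u = w^2, dv = sin(2*w) dw).
An antiderivative is F(w) = -w**2*cos(2*w)/2 + w*sin(2*w)/2 + cos(2*w)/4.
Then F(pi/6) - F(0) = (-pi**2/144 + 1/8 + sqrt(3)*pi/24) - (1/4) = -1/8 - pi**2/144 + sqrt(3)*pi/24.

-1/8 - pi**2/144 + sqrt(3)*pi/24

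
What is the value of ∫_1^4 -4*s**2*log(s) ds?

Integrate by parts once (u = ln s, dv = -4*s**2 ds).
An antiderivative is F(s) = -4*s**3*(3*log(s) - 1)/9.
Then F(4) - F(1) = (256/9 - 512*log(2)/3) - (4/9) = 28 - 512*log(2)/3.

28 - 512*log(2)/3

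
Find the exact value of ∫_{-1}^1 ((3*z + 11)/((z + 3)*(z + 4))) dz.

Factor the denominator: z**2 + 7*z + 12 = (z + 4)(z + 3).
Partial fractions: (3*z + 11)/((z + 3)*(z + 4)) = 1/(z + 4) + 2/(z + 3).
An antiderivative is F(z) = 2*log(z + 3) + log(z + 4).
Then F(1) - F(-1) = (log(80)) - (log(12)) = log(20/3).

log(20/3)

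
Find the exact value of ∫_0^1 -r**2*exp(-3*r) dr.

-2/27 + 17*exp(-3)/27

Integrate by parts twice (u = r^2, dv = -exp(-3*r) dr).
An antiderivative is F(r) = (9*r**2 + 6*r + 2)*exp(-3*r)/27.
Then F(1) - F(0) = (17*exp(-3)/27) - (2/27) = -2/27 + 17*exp(-3)/27.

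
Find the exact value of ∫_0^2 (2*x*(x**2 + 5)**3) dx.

Let u = x**2 + 5, so du = 2*x dx. When x = 0, u = 5; when x = 2, u = 9.
The integral becomes ∫ u**3 du from 5 to 9, with antiderivative u**4/4.
Back in x: F(x) = (x**2 + 5)**4/4.
Then F(2) - F(0) = (6561/4) - (625/4) = 1484.

1484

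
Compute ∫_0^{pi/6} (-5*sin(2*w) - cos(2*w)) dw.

-5/4 - sqrt(3)/4

An antiderivative is F(w) = -sin(2*w)/2 + 5*cos(2*w)/2.
Then F(pi/6) - F(0) = (5/4 - sqrt(3)/4) - (5/2) = -5/4 - sqrt(3)/4.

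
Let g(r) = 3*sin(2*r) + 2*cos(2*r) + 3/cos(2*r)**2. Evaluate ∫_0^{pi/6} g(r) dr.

An antiderivative is F(r) = sin(2*r) - 3*cos(2*r)/2 + 3*tan(2*r)/2.
Then F(pi/6) - F(0) = (-3/4 + 2*sqrt(3)) - (-3/2) = 3/4 + 2*sqrt(3).

3/4 + 2*sqrt(3)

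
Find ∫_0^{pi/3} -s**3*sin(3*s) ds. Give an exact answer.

Integrate by parts 3 times (u = s^3, dv = -sin(3*s) ds).
An antiderivative is F(s) = s**3*cos(3*s)/3 - s**2*sin(3*s)/3 - 2*s*cos(3*s)/9 + 2*sin(3*s)/27.
Then F(pi/3) - F(0) = (pi*(6 - pi**2)/81) - (0) = pi*(6 - pi**2)/81.

pi*(6 - pi**2)/81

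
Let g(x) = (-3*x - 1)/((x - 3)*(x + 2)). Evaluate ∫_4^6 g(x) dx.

Factor the denominator: x**2 - x - 6 = (x + 2)(x - 3).
Partial fractions: (-3*x - 1)/((x - 3)*(x + 2)) = -1/(x + 2) - 2/(x - 3).
An antiderivative is F(x) = -2*log(x - 3) - log(x + 2).
Then F(6) - F(4) = (-log(72)) - (-log(6)) = -log(12).

-log(12)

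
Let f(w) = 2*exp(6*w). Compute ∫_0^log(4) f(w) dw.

1365

Let u = exp(w), so du = exp(w) dw. When w = 0, u = 1; when w = log(4), u = 4.
The integral becomes 2·∫ u**5 du from 1 to 4, with antiderivative u**6/3.
Back in w: F(w) = exp(6*w)/3.
Then F(log(4)) - F(0) = (4096/3) - (1/3) = 1365.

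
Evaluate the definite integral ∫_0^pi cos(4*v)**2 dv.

Use the identity cos^2(4*v) = (1 + cos(8*v))/2.
An antiderivative is F(v) = v/2 + sin(8*v)/16.
Then F(pi) - F(0) = (pi/2) - (0) = pi/2.

pi/2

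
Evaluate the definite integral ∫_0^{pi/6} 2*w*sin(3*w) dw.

Integrate by parts once (u = w, dv = 2*sin(3*w) dw).
An antiderivative is F(w) = -2*w*cos(3*w)/3 + 2*sin(3*w)/9.
Then F(pi/6) - F(0) = (2/9) - (0) = 2/9.

2/9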